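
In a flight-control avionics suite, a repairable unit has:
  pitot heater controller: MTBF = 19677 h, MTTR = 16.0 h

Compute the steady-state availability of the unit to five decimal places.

A(pitot heater controller) = MTBF/(MTBF+MTTR) = 19677/(19677+16.0) = 0.99919

0.99919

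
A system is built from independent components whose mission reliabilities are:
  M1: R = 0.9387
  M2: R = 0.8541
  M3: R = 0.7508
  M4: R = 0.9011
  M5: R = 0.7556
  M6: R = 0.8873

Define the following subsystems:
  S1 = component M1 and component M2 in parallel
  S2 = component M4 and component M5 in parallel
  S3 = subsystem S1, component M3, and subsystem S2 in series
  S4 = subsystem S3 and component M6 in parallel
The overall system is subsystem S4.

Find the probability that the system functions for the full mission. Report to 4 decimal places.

Parallel (M1 and M2): 1 − (1 − 0.938700)(1 − 0.854100) = 0.991056
Parallel (M4 and M5): 1 − (1 − 0.901100)(1 − 0.755600) = 0.975829
Series ([0.991056], M3, and [0.975829]): 0.991056 × 0.750800 × 0.975829 = 0.726100
Parallel ([0.726100] and M6): 1 − (1 − 0.726100)(1 − 0.887300) = 0.9691

0.9691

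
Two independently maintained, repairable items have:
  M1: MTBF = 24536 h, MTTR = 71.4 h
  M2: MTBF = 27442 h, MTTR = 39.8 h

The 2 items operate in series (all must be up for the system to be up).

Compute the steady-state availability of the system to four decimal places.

A(M1) = MTBF/(MTBF+MTTR) = 24536/(24536+71.4) = 0.997098
A(M2) = MTBF/(MTBF+MTTR) = 27442/(27442+39.8) = 0.998552
Series availability: 0.997098 × 0.998552 = 0.9957

0.9957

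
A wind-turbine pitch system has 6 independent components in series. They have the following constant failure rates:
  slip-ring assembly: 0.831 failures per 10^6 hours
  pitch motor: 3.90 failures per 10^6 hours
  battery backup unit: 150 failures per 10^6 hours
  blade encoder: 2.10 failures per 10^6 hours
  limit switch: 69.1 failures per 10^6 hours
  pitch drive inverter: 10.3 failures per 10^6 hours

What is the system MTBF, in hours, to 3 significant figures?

Series of exponential components: λ_sys = Σ λ_i
λ_sys = 0.000000831 + 0.00000390 + 0.000150 + 0.00000210 + 0.0000691 + 0.0000103 = 2.3623e-04 /h
MTBF = 1 / λ_sys = 4230 h

4230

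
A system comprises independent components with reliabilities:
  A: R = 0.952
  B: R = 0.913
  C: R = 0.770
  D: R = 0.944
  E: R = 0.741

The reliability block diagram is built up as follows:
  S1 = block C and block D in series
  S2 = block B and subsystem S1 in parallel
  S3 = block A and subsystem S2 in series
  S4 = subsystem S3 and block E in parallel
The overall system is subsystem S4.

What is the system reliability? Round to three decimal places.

Series (C and D): 0.77000 × 0.94400 = 0.72688
Parallel (B and [0.72688]): 1 − (1 − 0.91300)(1 − 0.72688) = 0.97624
Series (A and [0.97624]): 0.95200 × 0.97624 = 0.92938
Parallel ([0.92938] and E): 1 − (1 − 0.92938)(1 − 0.74100) = 0.982

0.982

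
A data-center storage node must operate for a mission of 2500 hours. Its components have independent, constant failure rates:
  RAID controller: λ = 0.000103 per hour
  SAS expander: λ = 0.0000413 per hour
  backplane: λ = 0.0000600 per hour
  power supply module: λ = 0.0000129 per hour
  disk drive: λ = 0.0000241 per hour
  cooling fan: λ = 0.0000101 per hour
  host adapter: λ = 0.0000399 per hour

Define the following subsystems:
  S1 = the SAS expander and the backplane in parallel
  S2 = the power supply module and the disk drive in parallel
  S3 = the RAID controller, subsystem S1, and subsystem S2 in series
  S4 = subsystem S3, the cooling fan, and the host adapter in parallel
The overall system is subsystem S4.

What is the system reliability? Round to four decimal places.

R(RAID controller) = exp(−0.000103 × 2500) = 0.772982
R(SAS expander) = exp(−0.0000413 × 2500) = 0.901901
R(backplane) = exp(−0.0000600 × 2500) = 0.860708
R(power supply module) = exp(−0.0000129 × 2500) = 0.968264
R(disk drive) = exp(−0.0000241 × 2500) = 0.941529
R(cooling fan) = exp(−0.0000101 × 2500) = 0.975066
R(host adapter) = exp(−0.0000399 × 2500) = 0.905064
Parallel (SAS expander and backplane): 1 − (1 − 0.901901)(1 − 0.860708) = 0.986336
Parallel (power supply module and disk drive): 1 − (1 − 0.968264)(1 − 0.941529) = 0.998144
Series (RAID controller, [0.986336], and [0.998144]): 0.772982 × 0.986336 × 0.998144 = 0.761005
Parallel ([0.761005], cooling fan, and host adapter): 1 − (1 − 0.761005)(1 − 0.975066)(1 − 0.905064) = 0.9994

0.9994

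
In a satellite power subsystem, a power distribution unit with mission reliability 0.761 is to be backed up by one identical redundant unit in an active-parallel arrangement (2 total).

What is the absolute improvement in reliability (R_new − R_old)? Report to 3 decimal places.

R_before = 0.761
R_after = 1 − (1 − 0.761)^2 = 0.943
ΔR = 0.943 − 0.761 = 0.182

0.182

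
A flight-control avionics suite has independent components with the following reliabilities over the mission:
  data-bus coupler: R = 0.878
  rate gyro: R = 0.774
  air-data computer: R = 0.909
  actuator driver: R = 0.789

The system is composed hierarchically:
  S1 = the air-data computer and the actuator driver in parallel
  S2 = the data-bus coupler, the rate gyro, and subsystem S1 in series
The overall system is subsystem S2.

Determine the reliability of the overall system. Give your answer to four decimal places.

Parallel (air-data computer and actuator driver): 1 − (1 − 0.909000)(1 − 0.789000) = 0.980799
Series (data-bus coupler, rate gyro, and [0.980799]): 0.878000 × 0.774000 × 0.980799 = 0.6665

0.6665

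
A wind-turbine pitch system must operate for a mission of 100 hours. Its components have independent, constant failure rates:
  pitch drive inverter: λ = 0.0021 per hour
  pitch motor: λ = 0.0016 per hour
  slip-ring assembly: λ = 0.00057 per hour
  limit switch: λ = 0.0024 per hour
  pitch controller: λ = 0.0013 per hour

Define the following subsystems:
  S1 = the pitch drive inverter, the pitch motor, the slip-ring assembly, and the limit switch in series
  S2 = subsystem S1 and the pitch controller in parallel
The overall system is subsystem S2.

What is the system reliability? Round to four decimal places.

0.9407

R(pitch drive inverter) = exp(−0.0021 × 100) = 0.810584
R(pitch motor) = exp(−0.0016 × 100) = 0.852144
R(slip-ring assembly) = exp(−0.00057 × 100) = 0.944594
R(limit switch) = exp(−0.0024 × 100) = 0.786628
R(pitch controller) = exp(−0.0013 × 100) = 0.878095
Series (pitch drive inverter, pitch motor, slip-ring assembly, and limit switch): 0.810584 × 0.852144 × 0.944594 × 0.786628 = 0.513246
Parallel ([0.513246] and pitch controller): 1 − (1 − 0.513246)(1 − 0.878095) = 0.9407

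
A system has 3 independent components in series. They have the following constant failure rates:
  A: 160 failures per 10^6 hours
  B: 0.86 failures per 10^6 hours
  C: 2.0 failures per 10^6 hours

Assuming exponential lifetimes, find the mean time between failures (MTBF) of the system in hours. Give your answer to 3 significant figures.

Series of exponential components: λ_sys = Σ λ_i
λ_sys = 0.00016 + 0.00000086 + 0.0000020 = 1.6286e-04 /h
MTBF = 1 / λ_sys = 6140 h

6140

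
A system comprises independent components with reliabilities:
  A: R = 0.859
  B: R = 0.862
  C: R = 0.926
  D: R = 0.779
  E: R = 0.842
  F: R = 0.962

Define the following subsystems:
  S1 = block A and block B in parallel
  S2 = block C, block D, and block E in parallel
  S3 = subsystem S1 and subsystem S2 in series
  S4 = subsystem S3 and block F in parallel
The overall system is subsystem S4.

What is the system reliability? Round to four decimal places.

Parallel (A and B): 1 − (1 − 0.859000)(1 − 0.862000) = 0.980542
Parallel (C, D, and E): 1 − (1 − 0.926000)(1 − 0.779000)(1 − 0.842000) = 0.997416
Series ([0.980542] and [0.997416]): 0.980542 × 0.997416 = 0.978008
Parallel ([0.978008] and F): 1 − (1 − 0.978008)(1 − 0.962000) = 0.9992

0.9992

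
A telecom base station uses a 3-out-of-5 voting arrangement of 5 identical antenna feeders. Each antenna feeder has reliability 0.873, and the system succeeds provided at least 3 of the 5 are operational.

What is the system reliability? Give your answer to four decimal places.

0.9832

R = Σ_{i=3}^{5} C(5,i) p^i (1−p)^{5−i} with p = 0.873
C(5,3)·0.873^3·0.127^2 = 0.107312
C(5,4)·0.873^4·0.127^1 = 0.368834
C(5,5)·0.873^5·0.127^0 = 0.507074
Sum = 0.9832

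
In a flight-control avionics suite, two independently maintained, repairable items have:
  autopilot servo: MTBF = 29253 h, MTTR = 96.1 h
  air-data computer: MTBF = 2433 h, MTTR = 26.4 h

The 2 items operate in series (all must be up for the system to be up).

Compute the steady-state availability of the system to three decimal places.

0.986

A(autopilot servo) = MTBF/(MTBF+MTTR) = 29253/(29253+96.1) = 0.996726
A(air-data computer) = MTBF/(MTBF+MTTR) = 2433/(2433+26.4) = 0.989266
Series availability: 0.996726 × 0.989266 = 0.986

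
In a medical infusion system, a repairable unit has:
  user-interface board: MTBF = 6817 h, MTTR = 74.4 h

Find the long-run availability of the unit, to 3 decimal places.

A(user-interface board) = MTBF/(MTBF+MTTR) = 6817/(6817+74.4) = 0.989

0.989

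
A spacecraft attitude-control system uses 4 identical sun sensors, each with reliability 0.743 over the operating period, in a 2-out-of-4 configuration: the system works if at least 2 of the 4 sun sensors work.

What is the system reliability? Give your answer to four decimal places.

R = Σ_{i=2}^{4} C(4,i) p^i (1−p)^{4−i} with p = 0.743
C(4,2)·0.743^2·0.257^2 = 0.218774
C(4,3)·0.743^3·0.257^1 = 0.421657
C(4,4)·0.743^4·0.257^0 = 0.304758
Sum = 0.9452

0.9452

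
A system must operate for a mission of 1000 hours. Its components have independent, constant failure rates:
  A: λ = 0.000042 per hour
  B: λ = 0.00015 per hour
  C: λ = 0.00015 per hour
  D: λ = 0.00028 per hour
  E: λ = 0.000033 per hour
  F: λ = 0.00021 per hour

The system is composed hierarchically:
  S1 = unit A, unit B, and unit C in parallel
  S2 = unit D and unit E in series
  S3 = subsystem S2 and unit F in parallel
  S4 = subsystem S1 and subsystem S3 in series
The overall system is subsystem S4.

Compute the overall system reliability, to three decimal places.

R(A) = exp(−0.000042 × 1000) = 0.95887
R(B) = exp(−0.00015 × 1000) = 0.86071
R(C) = exp(−0.00015 × 1000) = 0.86071
R(D) = exp(−0.00028 × 1000) = 0.75578
R(E) = exp(−0.000033 × 1000) = 0.96754
R(F) = exp(−0.00021 × 1000) = 0.81058
Parallel (A, B, and C): 1 − (1 − 0.95887)(1 − 0.86071)(1 − 0.86071) = 0.99920
Series (D and E): 0.75578 × 0.96754 = 0.73125
Parallel ([0.73125] and F): 1 − (1 − 0.73125)(1 − 0.81058) = 0.94909
Series ([0.99920] and [0.94909]): 0.99920 × 0.94909 = 0.948

0.948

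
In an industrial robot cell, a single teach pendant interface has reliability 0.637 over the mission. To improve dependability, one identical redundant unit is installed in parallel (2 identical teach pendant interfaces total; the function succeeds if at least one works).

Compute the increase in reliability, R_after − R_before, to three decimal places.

0.231

R_before = 0.637
R_after = 1 − (1 − 0.637)^2 = 0.868
ΔR = 0.868 − 0.637 = 0.231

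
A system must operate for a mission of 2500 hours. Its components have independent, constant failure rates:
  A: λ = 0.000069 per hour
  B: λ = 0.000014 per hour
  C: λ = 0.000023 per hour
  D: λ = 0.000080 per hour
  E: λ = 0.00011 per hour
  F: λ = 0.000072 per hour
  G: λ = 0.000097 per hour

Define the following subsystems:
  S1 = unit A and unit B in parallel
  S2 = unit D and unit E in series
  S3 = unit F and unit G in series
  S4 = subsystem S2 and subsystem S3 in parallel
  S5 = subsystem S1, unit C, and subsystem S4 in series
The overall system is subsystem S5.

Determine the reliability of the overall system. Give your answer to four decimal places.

R(A) = exp(−0.000069 × 2500) = 0.841558
R(B) = exp(−0.000014 × 2500) = 0.965605
R(C) = exp(−0.000023 × 2500) = 0.944122
R(D) = exp(−0.000080 × 2500) = 0.818731
R(E) = exp(−0.00011 × 2500) = 0.759572
R(F) = exp(−0.000072 × 2500) = 0.835270
R(G) = exp(−0.000097 × 2500) = 0.784664
Parallel (A and B): 1 − (1 − 0.841558)(1 − 0.965605) = 0.994550
Series (D and E): 0.818731 × 0.759572 = 0.621885
Series (F and G): 0.835270 × 0.784664 = 0.655406
Parallel ([0.621885] and [0.655406]): 1 − (1 − 0.621885)(1 − 0.655406) = 0.869704
Series ([0.994550], C, and [0.869704]): 0.994550 × 0.944122 × 0.869704 = 0.8166

0.8166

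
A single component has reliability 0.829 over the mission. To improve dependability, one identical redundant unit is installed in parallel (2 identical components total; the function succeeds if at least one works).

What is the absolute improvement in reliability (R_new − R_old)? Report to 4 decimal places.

R_before = 0.829
R_after = 1 − (1 − 0.829)^2 = 0.9708
ΔR = 0.9708 − 0.829 = 0.1418

0.1418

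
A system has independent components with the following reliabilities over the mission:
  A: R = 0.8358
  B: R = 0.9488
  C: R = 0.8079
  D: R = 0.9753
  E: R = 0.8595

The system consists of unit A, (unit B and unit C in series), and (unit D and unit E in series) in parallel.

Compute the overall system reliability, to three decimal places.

Series (B and C): 0.94880 × 0.80790 = 0.76654
Series (D and E): 0.97530 × 0.85950 = 0.83827
Parallel (A, [0.76654], and [0.83827]): 1 − (1 − 0.83580)(1 − 0.76654)(1 − 0.83827) = 0.994

0.994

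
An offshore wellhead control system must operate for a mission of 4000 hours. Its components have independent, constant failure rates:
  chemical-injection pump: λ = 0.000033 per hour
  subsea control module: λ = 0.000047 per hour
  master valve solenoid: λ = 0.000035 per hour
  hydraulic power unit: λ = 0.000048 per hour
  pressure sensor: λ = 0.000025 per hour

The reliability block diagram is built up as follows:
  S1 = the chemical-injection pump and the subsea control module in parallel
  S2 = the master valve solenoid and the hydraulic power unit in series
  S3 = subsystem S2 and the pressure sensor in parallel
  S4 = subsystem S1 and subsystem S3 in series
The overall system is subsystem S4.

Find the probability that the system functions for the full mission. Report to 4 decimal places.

R(chemical-injection pump) = exp(−0.000033 × 4000) = 0.876341
R(subsea control module) = exp(−0.000047 × 4000) = 0.828615
R(master valve solenoid) = exp(−0.000035 × 4000) = 0.869358
R(hydraulic power unit) = exp(−0.000048 × 4000) = 0.825307
R(pressure sensor) = exp(−0.000025 × 4000) = 0.904837
Parallel (chemical-injection pump and subsea control module): 1 − (1 − 0.876341)(1 − 0.828615) = 0.978807
Series (master valve solenoid and hydraulic power unit): 0.869358 × 0.825307 = 0.717487
Parallel ([0.717487] and pressure sensor): 1 − (1 − 0.717487)(1 − 0.904837) = 0.973115
Series ([0.978807] and [0.973115]): 0.978807 × 0.973115 = 0.9525

0.9525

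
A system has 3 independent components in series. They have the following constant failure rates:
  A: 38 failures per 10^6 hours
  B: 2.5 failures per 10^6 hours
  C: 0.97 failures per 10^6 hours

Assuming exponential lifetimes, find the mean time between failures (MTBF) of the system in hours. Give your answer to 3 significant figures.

24100

Series of exponential components: λ_sys = Σ λ_i
λ_sys = 0.000038 + 0.0000025 + 0.00000097 = 4.1470e-05 /h
MTBF = 1 / λ_sys = 24100 h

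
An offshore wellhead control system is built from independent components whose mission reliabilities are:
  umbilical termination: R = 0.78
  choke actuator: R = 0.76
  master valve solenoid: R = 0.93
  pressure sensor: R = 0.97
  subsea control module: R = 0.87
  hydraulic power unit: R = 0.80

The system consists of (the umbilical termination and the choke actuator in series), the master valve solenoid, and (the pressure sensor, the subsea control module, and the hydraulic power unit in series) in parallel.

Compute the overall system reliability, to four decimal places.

Series (umbilical termination and choke actuator): 0.780000 × 0.760000 = 0.592800
Series (pressure sensor, subsea control module, and hydraulic power unit): 0.970000 × 0.870000 × 0.800000 = 0.675120
Parallel ([0.592800], master valve solenoid, and [0.675120]): 1 − (1 − 0.592800)(1 − 0.930000)(1 − 0.675120) = 0.9907

0.9907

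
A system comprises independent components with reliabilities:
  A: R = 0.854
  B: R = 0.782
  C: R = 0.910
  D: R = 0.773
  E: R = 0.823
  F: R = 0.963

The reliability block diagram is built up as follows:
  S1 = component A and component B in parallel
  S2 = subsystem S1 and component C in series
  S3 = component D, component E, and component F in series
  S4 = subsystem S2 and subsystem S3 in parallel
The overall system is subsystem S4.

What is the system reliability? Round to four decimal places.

Parallel (A and B): 1 − (1 − 0.854000)(1 − 0.782000) = 0.968172
Series ([0.968172] and C): 0.968172 × 0.910000 = 0.881037
Series (D, E, and F): 0.773000 × 0.823000 × 0.963000 = 0.612640
Parallel ([0.881037] and [0.612640]): 1 − (1 − 0.881037)(1 − 0.612640) = 0.9539

0.9539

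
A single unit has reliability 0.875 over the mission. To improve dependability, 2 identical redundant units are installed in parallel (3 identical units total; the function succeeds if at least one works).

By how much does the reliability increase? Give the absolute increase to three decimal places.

R_before = 0.875
R_after = 1 − (1 − 0.875)^3 = 0.998
ΔR = 0.998 − 0.875 = 0.123

0.123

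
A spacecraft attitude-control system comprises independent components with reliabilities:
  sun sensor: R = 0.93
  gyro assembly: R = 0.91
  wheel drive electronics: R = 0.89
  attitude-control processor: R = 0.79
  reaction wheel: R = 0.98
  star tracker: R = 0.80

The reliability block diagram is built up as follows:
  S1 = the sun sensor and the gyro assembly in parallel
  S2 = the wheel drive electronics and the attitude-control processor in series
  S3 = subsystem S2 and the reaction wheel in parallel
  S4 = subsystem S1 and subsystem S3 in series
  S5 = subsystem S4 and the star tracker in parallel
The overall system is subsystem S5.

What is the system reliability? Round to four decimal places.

Parallel (sun sensor and gyro assembly): 1 − (1 − 0.930000)(1 − 0.910000) = 0.993700
Series (wheel drive electronics and attitude-control processor): 0.890000 × 0.790000 = 0.703100
Parallel ([0.703100] and reaction wheel): 1 − (1 − 0.703100)(1 − 0.980000) = 0.994062
Series ([0.993700] and [0.994062]): 0.993700 × 0.994062 = 0.987799
Parallel ([0.987799] and star tracker): 1 − (1 − 0.987799)(1 − 0.800000) = 0.9976

0.9976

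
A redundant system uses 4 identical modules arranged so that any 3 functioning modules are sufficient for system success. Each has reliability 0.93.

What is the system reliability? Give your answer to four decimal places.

R = Σ_{i=3}^{4} C(4,i) p^i (1−p)^{4−i} with p = 0.93
C(4,3)·0.93^3·0.07^1 = 0.225220
C(4,4)·0.93^4·0.07^0 = 0.748052
Sum = 0.9733

0.9733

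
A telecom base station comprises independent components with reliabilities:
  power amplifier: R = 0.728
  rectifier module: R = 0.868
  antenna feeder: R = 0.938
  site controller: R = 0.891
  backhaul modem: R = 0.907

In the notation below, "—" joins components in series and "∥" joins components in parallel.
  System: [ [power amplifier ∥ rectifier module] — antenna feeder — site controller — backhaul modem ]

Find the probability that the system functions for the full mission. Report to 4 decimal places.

Parallel (power amplifier and rectifier module): 1 − (1 − 0.728000)(1 − 0.868000) = 0.964096
Series ([0.964096], antenna feeder, site controller, and backhaul modem): 0.964096 × 0.938000 × 0.891000 × 0.907000 = 0.7308

0.7308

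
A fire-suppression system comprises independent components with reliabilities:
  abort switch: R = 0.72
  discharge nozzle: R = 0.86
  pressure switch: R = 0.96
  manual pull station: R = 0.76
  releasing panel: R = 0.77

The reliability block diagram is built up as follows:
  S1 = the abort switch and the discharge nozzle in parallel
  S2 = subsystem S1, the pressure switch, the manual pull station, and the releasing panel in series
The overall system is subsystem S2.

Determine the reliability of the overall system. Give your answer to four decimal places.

Parallel (abort switch and discharge nozzle): 1 − (1 − 0.720000)(1 − 0.860000) = 0.960800
Series ([0.960800], pressure switch, manual pull station, and releasing panel): 0.960800 × 0.960000 × 0.760000 × 0.770000 = 0.5398

0.5398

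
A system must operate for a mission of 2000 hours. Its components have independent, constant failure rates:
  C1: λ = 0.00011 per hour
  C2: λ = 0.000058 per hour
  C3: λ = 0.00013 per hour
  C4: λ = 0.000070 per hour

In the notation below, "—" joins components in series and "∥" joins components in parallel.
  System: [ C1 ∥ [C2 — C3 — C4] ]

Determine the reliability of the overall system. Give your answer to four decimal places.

0.9204

R(C1) = exp(−0.00011 × 2000) = 0.802519
R(C2) = exp(−0.000058 × 2000) = 0.890475
R(C3) = exp(−0.00013 × 2000) = 0.771052
R(C4) = exp(−0.000070 × 2000) = 0.869358
Series (C2, C3, and C4): 0.890475 × 0.771052 × 0.869358 = 0.596903
Parallel (C1 and [0.596903]): 1 − (1 − 0.802519)(1 − 0.596903) = 0.9204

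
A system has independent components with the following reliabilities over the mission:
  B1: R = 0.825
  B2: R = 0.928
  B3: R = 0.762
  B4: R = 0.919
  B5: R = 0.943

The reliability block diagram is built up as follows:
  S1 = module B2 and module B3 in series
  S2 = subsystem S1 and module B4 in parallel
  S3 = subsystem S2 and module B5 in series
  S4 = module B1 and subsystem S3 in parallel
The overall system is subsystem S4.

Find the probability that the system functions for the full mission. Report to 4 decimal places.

0.9861

Series (B2 and B3): 0.928000 × 0.762000 = 0.707136
Parallel ([0.707136] and B4): 1 − (1 − 0.707136)(1 − 0.919000) = 0.976278
Series ([0.976278] and B5): 0.976278 × 0.943000 = 0.920630
Parallel (B1 and [0.920630]): 1 − (1 − 0.825000)(1 − 0.920630) = 0.9861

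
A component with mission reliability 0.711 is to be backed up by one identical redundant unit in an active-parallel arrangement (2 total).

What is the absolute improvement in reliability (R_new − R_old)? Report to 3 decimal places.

0.205

R_before = 0.711
R_after = 1 − (1 − 0.711)^2 = 0.916
ΔR = 0.916 − 0.711 = 0.205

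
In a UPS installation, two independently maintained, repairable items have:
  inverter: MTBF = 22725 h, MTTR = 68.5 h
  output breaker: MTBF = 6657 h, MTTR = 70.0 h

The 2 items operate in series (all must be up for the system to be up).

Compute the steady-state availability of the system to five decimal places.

A(inverter) = MTBF/(MTBF+MTTR) = 22725/(22725+68.5) = 0.996995
A(output breaker) = MTBF/(MTBF+MTTR) = 6657/(6657+70.0) = 0.989594
Series availability: 0.996995 × 0.989594 = 0.98662

0.98662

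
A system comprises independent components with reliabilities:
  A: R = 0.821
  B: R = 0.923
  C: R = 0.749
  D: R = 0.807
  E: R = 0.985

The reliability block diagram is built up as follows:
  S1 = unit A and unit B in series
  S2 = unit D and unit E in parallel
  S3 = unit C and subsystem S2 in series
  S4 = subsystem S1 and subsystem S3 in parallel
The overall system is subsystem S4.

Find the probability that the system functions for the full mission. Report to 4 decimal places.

0.9387

Series (A and B): 0.821000 × 0.923000 = 0.757783
Parallel (D and E): 1 − (1 − 0.807000)(1 − 0.985000) = 0.997105
Series (C and [0.997105]): 0.749000 × 0.997105 = 0.746832
Parallel ([0.757783] and [0.746832]): 1 − (1 − 0.757783)(1 − 0.746832) = 0.9387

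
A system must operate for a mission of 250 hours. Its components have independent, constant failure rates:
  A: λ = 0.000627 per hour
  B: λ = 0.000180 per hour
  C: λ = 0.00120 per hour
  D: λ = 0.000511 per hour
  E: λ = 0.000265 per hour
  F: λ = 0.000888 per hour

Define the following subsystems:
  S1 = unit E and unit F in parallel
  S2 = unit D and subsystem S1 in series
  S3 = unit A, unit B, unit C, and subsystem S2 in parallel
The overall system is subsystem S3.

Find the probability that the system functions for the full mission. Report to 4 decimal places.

0.9998

R(A) = exp(−0.000627 × 250) = 0.854918
R(B) = exp(−0.000180 × 250) = 0.955997
R(C) = exp(−0.00120 × 250) = 0.740818
R(D) = exp(−0.000511 × 250) = 0.880073
R(E) = exp(−0.000265 × 250) = 0.935897
R(F) = exp(−0.000888 × 250) = 0.800915
Parallel (E and F): 1 − (1 − 0.935897)(1 − 0.800915) = 0.987238
Series (D and [0.987238]): 0.880073 × 0.987238 = 0.868842
Parallel (A, B, C, and [0.868842]): 1 − (1 − 0.854918)(1 − 0.955997)(1 − 0.740818)(1 − 0.868842) = 0.9998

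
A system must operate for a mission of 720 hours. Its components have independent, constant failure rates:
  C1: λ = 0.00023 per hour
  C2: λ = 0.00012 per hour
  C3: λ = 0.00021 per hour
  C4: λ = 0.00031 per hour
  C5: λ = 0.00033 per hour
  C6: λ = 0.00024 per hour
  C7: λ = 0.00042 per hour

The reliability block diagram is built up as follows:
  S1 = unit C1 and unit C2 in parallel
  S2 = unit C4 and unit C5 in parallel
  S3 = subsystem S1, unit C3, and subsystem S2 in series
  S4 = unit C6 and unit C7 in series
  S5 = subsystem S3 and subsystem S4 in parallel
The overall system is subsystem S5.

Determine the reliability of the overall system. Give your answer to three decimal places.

0.929

R(C1) = exp(−0.00023 × 720) = 0.84739
R(C2) = exp(−0.00012 × 720) = 0.91723
R(C3) = exp(−0.00021 × 720) = 0.85968
R(C4) = exp(−0.00031 × 720) = 0.79995
R(C5) = exp(−0.00033 × 720) = 0.78852
R(C6) = exp(−0.00024 × 720) = 0.84131
R(C7) = exp(−0.00042 × 720) = 0.73904
Parallel (C1 and C2): 1 − (1 − 0.84739)(1 − 0.91723) = 0.98737
Parallel (C4 and C5): 1 − (1 − 0.79995)(1 − 0.78852) = 0.95769
Series ([0.98737], C3, and [0.95769]): 0.98737 × 0.85968 × 0.95769 = 0.81291
Series (C6 and C7): 0.84131 × 0.73904 = 0.62176
Parallel ([0.81291] and [0.62176]): 1 − (1 − 0.81291)(1 − 0.62176) = 0.929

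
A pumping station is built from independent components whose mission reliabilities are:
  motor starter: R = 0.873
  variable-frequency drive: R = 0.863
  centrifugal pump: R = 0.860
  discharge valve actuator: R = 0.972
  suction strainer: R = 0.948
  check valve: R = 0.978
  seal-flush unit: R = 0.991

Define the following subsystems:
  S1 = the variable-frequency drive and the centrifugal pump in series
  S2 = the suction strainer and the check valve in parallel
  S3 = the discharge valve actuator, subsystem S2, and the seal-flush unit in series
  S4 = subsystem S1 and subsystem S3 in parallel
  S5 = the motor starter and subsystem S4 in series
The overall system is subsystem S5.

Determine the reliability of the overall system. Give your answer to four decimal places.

0.8645

Series (variable-frequency drive and centrifugal pump): 0.863000 × 0.860000 = 0.742180
Parallel (suction strainer and check valve): 1 − (1 − 0.948000)(1 − 0.978000) = 0.998856
Series (discharge valve actuator, [0.998856], and seal-flush unit): 0.972000 × 0.998856 × 0.991000 = 0.962150
Parallel ([0.742180] and [0.962150]): 1 − (1 − 0.742180)(1 − 0.962150) = 0.990242
Series (motor starter and [0.990242]): 0.873000 × 0.990242 = 0.8645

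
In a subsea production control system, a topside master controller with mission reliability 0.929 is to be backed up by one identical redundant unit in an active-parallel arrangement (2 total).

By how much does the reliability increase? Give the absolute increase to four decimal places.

0.0660

R_before = 0.929
R_after = 1 − (1 − 0.929)^2 = 0.9950
ΔR = 0.9950 − 0.929 = 0.0660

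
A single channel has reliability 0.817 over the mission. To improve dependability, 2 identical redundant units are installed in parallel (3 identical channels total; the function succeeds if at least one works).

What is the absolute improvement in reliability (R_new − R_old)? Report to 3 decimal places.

0.177

R_before = 0.817
R_after = 1 − (1 − 0.817)^3 = 0.994
ΔR = 0.994 − 0.817 = 0.177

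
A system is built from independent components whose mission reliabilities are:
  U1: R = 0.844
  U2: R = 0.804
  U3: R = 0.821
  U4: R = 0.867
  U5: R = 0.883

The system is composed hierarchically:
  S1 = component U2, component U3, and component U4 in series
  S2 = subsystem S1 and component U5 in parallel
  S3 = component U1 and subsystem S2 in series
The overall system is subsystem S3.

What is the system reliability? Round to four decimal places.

0.8018

Series (U2, U3, and U4): 0.804000 × 0.821000 × 0.867000 = 0.572293
Parallel ([0.572293] and U5): 1 − (1 − 0.572293)(1 − 0.883000) = 0.949958
Series (U1 and [0.949958]): 0.844000 × 0.949958 = 0.8018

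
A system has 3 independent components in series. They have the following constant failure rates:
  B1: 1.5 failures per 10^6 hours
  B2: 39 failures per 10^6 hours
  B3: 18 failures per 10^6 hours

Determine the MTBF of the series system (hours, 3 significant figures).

Series of exponential components: λ_sys = Σ λ_i
λ_sys = 0.0000015 + 0.000039 + 0.000018 = 5.8500e-05 /h
MTBF = 1 / λ_sys = 17100 h

17100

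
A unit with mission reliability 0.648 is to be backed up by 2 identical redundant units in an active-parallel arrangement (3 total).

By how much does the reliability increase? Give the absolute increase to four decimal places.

0.3084

R_before = 0.648
R_after = 1 − (1 − 0.648)^3 = 0.9564
ΔR = 0.9564 − 0.648 = 0.3084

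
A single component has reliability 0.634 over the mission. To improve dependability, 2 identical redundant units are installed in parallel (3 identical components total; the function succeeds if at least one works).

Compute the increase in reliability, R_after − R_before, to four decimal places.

R_before = 0.634
R_after = 1 − (1 − 0.634)^3 = 0.9510
ΔR = 0.9510 − 0.634 = 0.3170

0.3170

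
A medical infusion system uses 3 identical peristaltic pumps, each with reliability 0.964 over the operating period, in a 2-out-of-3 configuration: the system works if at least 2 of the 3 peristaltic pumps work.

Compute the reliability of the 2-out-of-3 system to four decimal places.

R = Σ_{i=2}^{3} C(3,i) p^i (1−p)^{3−i} with p = 0.964
C(3,2)·0.964^2·0.036^1 = 0.100364
C(3,3)·0.964^3·0.036^0 = 0.895841
Sum = 0.9962

0.9962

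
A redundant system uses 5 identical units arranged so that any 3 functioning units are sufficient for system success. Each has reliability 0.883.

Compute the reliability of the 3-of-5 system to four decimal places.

R = Σ_{i=3}^{5} C(5,i) p^i (1−p)^{5−i} with p = 0.883
C(5,3)·0.883^3·0.117^2 = 0.094244
C(5,4)·0.883^4·0.117^1 = 0.355630
C(5,5)·0.883^5·0.117^0 = 0.536789
Sum = 0.9867

0.9867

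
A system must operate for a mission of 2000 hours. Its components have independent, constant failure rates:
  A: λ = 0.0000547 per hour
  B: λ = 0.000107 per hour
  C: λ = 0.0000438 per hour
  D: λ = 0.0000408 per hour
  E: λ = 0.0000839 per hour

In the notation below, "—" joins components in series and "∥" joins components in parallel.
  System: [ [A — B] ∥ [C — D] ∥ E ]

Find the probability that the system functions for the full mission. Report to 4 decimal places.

R(A) = exp(−0.0000547 × 2000) = 0.896372
R(B) = exp(−0.000107 × 2000) = 0.807348
R(C) = exp(−0.0000438 × 2000) = 0.916127
R(D) = exp(−0.0000408 × 2000) = 0.921641
R(E) = exp(−0.0000839 × 2000) = 0.845523
Series (A and B): 0.896372 × 0.807348 = 0.723684
Series (C and D): 0.916127 × 0.921641 = 0.844340
Parallel ([0.723684], [0.844340], and E): 1 − (1 − 0.723684)(1 − 0.844340)(1 − 0.845523) = 0.9934

0.9934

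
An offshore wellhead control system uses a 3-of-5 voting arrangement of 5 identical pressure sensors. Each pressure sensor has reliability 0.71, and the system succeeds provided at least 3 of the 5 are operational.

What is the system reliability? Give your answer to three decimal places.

R = Σ_{i=3}^{5} C(5,i) p^i (1−p)^{5−i} with p = 0.71
C(5,3)·0.71^3·0.29^2 = 0.30100
C(5,4)·0.71^4·0.29^1 = 0.36847
C(5,5)·0.71^5·0.29^0 = 0.18042
Sum = 0.850

0.850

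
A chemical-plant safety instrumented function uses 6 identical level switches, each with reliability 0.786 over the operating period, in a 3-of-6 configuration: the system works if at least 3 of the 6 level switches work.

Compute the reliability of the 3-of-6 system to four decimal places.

R = Σ_{i=3}^{6} C(6,i) p^i (1−p)^{6−i} with p = 0.786
C(6,3)·0.786^3·0.214^3 = 0.095179
C(6,4)·0.786^4·0.214^2 = 0.262186
C(6,5)·0.786^5·0.214^1 = 0.385192
C(6,6)·0.786^6·0.214^0 = 0.235795
Sum = 0.9784

0.9784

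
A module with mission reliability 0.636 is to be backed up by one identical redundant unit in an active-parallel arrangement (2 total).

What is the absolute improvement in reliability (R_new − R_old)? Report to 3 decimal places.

R_before = 0.636
R_after = 1 − (1 − 0.636)^2 = 0.868
ΔR = 0.868 − 0.636 = 0.232

0.232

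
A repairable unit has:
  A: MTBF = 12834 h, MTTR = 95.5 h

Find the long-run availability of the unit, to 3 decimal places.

A(A) = MTBF/(MTBF+MTTR) = 12834/(12834+95.5) = 0.993

0.993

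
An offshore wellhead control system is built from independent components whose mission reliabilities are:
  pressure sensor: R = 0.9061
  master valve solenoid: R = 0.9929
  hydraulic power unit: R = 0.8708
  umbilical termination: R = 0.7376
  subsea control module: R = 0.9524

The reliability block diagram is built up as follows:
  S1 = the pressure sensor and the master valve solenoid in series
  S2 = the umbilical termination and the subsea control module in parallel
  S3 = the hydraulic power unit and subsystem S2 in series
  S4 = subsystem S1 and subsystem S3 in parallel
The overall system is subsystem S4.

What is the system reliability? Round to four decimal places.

Series (pressure sensor and master valve solenoid): 0.906100 × 0.992900 = 0.899667
Parallel (umbilical termination and subsea control module): 1 − (1 − 0.737600)(1 − 0.952400) = 0.987510
Series (hydraulic power unit and [0.987510]): 0.870800 × 0.987510 = 0.859924
Parallel ([0.899667] and [0.859924]): 1 − (1 − 0.899667)(1 − 0.859924) = 0.9859

0.9859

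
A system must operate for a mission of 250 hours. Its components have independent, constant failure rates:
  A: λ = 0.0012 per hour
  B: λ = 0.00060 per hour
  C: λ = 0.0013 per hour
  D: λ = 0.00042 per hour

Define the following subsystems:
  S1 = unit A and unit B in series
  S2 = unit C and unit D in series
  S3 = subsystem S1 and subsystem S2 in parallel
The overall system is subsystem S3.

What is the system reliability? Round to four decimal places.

R(A) = exp(−0.0012 × 250) = 0.740818
R(B) = exp(−0.00060 × 250) = 0.860708
R(C) = exp(−0.0013 × 250) = 0.722527
R(D) = exp(−0.00042 × 250) = 0.900325
Series (A and B): 0.740818 × 0.860708 = 0.637628
Series (C and D): 0.722527 × 0.900325 = 0.650509
Parallel ([0.637628] and [0.650509]): 1 − (1 − 0.637628)(1 − 0.650509) = 0.8734

0.8734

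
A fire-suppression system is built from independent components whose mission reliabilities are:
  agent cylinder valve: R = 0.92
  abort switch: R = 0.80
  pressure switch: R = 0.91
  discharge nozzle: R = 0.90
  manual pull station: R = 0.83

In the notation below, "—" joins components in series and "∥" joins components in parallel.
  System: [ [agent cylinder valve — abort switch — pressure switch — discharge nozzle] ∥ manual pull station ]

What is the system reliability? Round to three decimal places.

0.932

Series (agent cylinder valve, abort switch, pressure switch, and discharge nozzle): 0.92000 × 0.80000 × 0.91000 × 0.90000 = 0.60278
Parallel ([0.60278] and manual pull station): 1 − (1 − 0.60278)(1 − 0.83000) = 0.932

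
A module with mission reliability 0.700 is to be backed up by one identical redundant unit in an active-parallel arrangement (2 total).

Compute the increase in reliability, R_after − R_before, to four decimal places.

R_before = 0.700
R_after = 1 − (1 − 0.700)^2 = 0.9100
ΔR = 0.9100 − 0.700 = 0.2100

0.2100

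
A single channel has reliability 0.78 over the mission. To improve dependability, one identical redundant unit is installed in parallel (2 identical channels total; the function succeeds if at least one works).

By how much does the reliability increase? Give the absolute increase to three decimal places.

R_before = 0.78
R_after = 1 − (1 − 0.78)^2 = 0.952
ΔR = 0.952 − 0.78 = 0.172

0.172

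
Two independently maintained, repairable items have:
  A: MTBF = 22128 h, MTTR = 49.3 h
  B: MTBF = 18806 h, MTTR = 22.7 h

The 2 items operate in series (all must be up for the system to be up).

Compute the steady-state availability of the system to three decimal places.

0.997

A(A) = MTBF/(MTBF+MTTR) = 22128/(22128+49.3) = 0.997777
A(B) = MTBF/(MTBF+MTTR) = 18806/(18806+22.7) = 0.998794
Series availability: 0.997777 × 0.998794 = 0.997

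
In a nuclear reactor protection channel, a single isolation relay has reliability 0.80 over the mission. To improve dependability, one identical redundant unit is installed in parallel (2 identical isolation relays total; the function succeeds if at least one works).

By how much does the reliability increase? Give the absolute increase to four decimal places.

R_before = 0.80
R_after = 1 − (1 − 0.80)^2 = 0.9600
ΔR = 0.9600 − 0.80 = 0.1600

0.1600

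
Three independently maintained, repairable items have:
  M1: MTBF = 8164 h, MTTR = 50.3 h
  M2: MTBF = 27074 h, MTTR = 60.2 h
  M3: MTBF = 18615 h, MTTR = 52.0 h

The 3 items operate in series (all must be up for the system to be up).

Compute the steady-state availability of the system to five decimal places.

A(M1) = MTBF/(MTBF+MTTR) = 8164/(8164+50.3) = 0.993877
A(M2) = MTBF/(MTBF+MTTR) = 27074/(27074+60.2) = 0.997781
A(M3) = MTBF/(MTBF+MTTR) = 18615/(18615+52.0) = 0.997214
Series availability: 0.993877 × 0.997781 × 0.997214 = 0.98891

0.98891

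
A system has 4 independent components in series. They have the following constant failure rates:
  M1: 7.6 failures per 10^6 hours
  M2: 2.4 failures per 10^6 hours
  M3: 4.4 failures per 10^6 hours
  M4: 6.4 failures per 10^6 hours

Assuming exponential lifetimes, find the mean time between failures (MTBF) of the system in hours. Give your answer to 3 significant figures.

48100

Series of exponential components: λ_sys = Σ λ_i
λ_sys = 0.0000076 + 0.0000024 + 0.0000044 + 0.0000064 = 2.0800e-05 /h
MTBF = 1 / λ_sys = 48100 h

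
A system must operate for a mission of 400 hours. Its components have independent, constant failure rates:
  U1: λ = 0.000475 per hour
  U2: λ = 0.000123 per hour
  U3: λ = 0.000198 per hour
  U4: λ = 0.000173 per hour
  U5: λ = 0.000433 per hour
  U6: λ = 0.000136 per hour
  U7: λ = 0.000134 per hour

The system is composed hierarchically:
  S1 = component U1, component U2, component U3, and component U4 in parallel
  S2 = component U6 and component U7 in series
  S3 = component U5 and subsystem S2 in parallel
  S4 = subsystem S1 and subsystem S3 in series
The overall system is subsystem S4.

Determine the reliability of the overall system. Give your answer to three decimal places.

0.984

R(U1) = exp(−0.000475 × 400) = 0.82696
R(U2) = exp(−0.000123 × 400) = 0.95199
R(U3) = exp(−0.000198 × 400) = 0.92386
R(U4) = exp(−0.000173 × 400) = 0.93314
R(U5) = exp(−0.000433 × 400) = 0.84097
R(U6) = exp(−0.000136 × 400) = 0.94705
R(U7) = exp(−0.000134 × 400) = 0.94781
Parallel (U1, U2, U3, and U4): 1 − (1 − 0.82696)(1 − 0.95199)(1 − 0.92386)(1 − 0.93314) = 0.99996
Series (U6 and U7): 0.94705 × 0.94781 = 0.89762
Parallel (U5 and [0.89762]): 1 − (1 − 0.84097)(1 − 0.89762) = 0.98372
Series ([0.99996] and [0.98372]): 0.99996 × 0.98372 = 0.984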